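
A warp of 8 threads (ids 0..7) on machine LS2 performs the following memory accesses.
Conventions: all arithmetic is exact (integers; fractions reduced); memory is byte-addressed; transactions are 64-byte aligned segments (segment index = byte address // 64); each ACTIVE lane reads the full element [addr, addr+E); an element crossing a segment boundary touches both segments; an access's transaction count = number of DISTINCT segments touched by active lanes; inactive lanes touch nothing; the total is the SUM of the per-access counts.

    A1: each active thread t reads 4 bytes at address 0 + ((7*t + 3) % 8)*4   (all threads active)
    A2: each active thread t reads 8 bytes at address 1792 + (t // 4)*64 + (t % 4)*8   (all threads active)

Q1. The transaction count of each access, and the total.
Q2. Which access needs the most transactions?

A1: 1 transaction
A2: 2 transactions

Answer: 1,2; total 3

Answer: A2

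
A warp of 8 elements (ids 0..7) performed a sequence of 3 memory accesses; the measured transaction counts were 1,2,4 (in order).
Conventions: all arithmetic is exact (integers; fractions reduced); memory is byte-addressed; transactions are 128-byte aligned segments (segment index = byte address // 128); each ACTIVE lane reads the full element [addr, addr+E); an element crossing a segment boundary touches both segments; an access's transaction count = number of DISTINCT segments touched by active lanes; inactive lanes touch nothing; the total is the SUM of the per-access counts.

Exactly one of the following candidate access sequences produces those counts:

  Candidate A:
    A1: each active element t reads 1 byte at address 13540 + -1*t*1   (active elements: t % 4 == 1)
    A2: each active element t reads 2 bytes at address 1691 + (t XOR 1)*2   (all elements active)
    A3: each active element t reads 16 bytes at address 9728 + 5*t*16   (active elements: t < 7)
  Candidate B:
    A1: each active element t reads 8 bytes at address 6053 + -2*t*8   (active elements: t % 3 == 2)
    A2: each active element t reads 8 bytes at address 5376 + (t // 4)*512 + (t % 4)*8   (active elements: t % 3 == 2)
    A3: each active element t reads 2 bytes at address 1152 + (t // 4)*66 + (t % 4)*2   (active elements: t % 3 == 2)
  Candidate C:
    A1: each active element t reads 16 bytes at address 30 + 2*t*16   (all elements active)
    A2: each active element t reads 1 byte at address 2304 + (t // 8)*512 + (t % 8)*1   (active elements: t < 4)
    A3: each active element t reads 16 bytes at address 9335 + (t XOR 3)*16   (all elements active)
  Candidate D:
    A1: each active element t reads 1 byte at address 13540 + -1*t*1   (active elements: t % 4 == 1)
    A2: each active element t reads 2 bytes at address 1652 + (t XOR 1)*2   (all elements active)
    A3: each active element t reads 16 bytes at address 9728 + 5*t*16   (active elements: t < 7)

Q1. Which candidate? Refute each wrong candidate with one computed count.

A: A2 gives 1 transaction, not 2
B: A1 gives 2 transactions, not 1
C: A1 gives 3 transactions, not 1
D: all counts match (1,2,4)

Answer: D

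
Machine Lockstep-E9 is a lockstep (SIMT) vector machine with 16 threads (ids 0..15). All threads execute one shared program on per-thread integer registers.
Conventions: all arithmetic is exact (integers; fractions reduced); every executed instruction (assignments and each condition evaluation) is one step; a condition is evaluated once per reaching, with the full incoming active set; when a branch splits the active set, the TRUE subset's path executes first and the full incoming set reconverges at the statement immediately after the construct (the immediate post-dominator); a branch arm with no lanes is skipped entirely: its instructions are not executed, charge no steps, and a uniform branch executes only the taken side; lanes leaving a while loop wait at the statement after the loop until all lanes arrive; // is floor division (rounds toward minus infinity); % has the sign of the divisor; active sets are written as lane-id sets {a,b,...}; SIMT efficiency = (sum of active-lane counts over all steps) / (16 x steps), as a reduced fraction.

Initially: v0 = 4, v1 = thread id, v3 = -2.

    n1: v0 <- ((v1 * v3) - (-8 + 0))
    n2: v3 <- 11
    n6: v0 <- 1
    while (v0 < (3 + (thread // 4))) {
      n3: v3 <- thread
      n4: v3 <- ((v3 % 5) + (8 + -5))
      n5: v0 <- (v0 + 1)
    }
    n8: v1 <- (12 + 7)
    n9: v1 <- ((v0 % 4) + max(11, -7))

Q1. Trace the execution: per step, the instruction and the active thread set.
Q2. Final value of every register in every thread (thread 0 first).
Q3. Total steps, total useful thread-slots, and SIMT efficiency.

step 0: v0 <- ((v1 * v3) - (-8 + 0)) {0,1,2,3,4,5,6,7,8,9,10,11,12,13,14,15}
step 1: v3 <- 11                     {0,1,2,3,4,5,6,7,8,9,10,11,12,13,14,15}
step 2: v0 <- 1                      {0,1,2,3,4,5,6,7,8,9,10,11,12,13,14,15}
step 3: eval (v0 < (3 + (thread // 4))) {0,1,2,3,4,5,6,7,8,9,10,11,12,13,14,15}
step 4: v3 <- thread                 {0,1,2,3,4,5,6,7,8,9,10,11,12,13,14,15}
step 5: v3 <- ((v3 % 5) + (8 + -5))  {0,1,2,3,4,5,6,7,8,9,10,11,12,13,14,15}
step 6: v0 <- (v0 + 1)               {0,1,2,3,4,5,6,7,8,9,10,11,12,13,14,15}
step 7: eval (v0 < (3 + (thread // 4))) {0,1,2,3,4,5,6,7,8,9,10,11,12,13,14,15}
step 8: v3 <- thread                 {0,1,2,3,4,5,6,7,8,9,10,11,12,13,14,15}
step 9: v3 <- ((v3 % 5) + (8 + -5))  {0,1,2,3,4,5,6,7,8,9,10,11,12,13,14,15}
step 10: v0 <- (v0 + 1)               {0,1,2,3,4,5,6,7,8,9,10,11,12,13,14,15}
step 11: eval (v0 < (3 + (thread // 4))) {0,1,2,3,4,5,6,7,8,9,10,11,12,13,14,15}
step 12: v3 <- thread                 {4,5,6,7,8,9,10,11,12,13,14,15}
step 13: v3 <- ((v3 % 5) + (8 + -5))  {4,5,6,7,8,9,10,11,12,13,14,15}
step 14: v0 <- (v0 + 1)               {4,5,6,7,8,9,10,11,12,13,14,15}
step 15: eval (v0 < (3 + (thread // 4))) {4,5,6,7,8,9,10,11,12,13,14,15}
step 16: v3 <- thread                 {8,9,10,11,12,13,14,15}
step 17: v3 <- ((v3 % 5) + (8 + -5))  {8,9,10,11,12,13,14,15}
step 18: v0 <- (v0 + 1)               {8,9,10,11,12,13,14,15}
step 19: eval (v0 < (3 + (thread // 4))) {8,9,10,11,12,13,14,15}
step 20: v3 <- thread                 {12,13,14,15}
step 21: v3 <- ((v3 % 5) + (8 + -5))  {12,13,14,15}
step 22: v0 <- (v0 + 1)               {12,13,14,15}
step 23: eval (v0 < (3 + (thread // 4))) {12,13,14,15}
step 24: v1 <- (12 + 7)               {0,1,2,3,4,5,6,7,8,9,10,11,12,13,14,15}
step 25: v1 <- ((v0 % 4) + max(11, -7)) {0,1,2,3,4,5,6,7,8,9,10,11,12,13,14,15}

Answer: 26 steps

v0: 3,3,3,3,4,4,4,4,5,5,5,5,6,6,6,6
v1: 14,14,14,14,11,11,11,11,12,12,12,12,13,13,13,13
v3: 3,4,5,6,7,3,4,5,6,7,3,4,5,6,7,3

steps = 26; useful = 320; efficiency = 320/416 = 10/13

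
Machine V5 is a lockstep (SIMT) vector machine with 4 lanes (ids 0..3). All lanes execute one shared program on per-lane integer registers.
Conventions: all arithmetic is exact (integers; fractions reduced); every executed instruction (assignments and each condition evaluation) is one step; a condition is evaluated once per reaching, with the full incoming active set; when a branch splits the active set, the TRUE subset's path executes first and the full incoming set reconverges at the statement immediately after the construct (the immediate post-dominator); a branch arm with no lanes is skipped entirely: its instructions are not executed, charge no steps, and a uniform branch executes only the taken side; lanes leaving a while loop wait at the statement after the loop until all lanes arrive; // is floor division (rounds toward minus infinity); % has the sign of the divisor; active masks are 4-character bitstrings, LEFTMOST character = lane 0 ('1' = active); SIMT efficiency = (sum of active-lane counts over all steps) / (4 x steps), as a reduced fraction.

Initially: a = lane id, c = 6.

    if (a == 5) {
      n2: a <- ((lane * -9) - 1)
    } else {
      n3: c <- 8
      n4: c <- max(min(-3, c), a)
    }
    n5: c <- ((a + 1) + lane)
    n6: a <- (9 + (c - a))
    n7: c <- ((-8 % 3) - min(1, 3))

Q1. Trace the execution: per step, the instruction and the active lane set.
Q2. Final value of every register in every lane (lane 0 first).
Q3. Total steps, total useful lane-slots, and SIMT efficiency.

step 0: eval (a == 5)                1111
step 1: c <- 8                       1111
step 2: c <- max(min(-3, c), a)      1111
step 3: c <- ((a + 1) + lane)        1111
step 4: a <- (9 + (c - a))           1111
step 5: c <- ((-8 % 3) - min(1, 3))  1111

Answer: 6 steps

a: 10,11,12,13
c: 0,0,0,0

steps = 6; useful = 24; efficiency = 24/24 = 1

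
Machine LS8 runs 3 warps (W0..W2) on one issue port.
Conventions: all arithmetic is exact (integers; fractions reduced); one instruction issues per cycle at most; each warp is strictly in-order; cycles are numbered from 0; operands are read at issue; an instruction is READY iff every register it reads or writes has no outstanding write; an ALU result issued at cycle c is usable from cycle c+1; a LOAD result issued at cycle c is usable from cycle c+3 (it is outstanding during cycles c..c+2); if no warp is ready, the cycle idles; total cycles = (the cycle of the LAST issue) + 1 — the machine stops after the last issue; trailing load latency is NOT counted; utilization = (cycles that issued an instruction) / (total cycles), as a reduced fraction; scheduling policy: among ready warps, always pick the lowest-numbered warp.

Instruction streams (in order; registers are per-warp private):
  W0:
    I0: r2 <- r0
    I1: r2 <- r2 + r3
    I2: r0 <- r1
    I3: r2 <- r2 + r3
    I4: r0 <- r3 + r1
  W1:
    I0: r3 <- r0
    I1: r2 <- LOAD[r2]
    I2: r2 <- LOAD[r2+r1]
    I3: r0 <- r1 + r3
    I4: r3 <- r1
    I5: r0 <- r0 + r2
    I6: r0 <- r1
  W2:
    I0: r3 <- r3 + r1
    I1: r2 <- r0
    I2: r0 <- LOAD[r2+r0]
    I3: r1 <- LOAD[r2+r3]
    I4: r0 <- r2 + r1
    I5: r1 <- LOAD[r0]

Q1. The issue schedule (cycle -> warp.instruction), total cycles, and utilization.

cycle 0: W0.I0
cycle 1: W0.I1
cycle 2: W0.I2
cycle 3: W0.I3
cycle 4: W0.I4
cycle 5: W1.I0
cycle 6: W1.I1
cycle 7: W2.I0
cycle 8: W2.I1
cycle 9: W1.I2
cycle 10: W1.I3
cycle 11: W1.I4
cycle 12: W1.I5
cycle 13: W1.I6
cycle 14: W2.I2
cycle 15: W2.I3
cycle 16: idle
cycle 17: idle
cycle 18: W2.I4
cycle 19: W2.I5

Answer: 20 cycles, utilization 9/10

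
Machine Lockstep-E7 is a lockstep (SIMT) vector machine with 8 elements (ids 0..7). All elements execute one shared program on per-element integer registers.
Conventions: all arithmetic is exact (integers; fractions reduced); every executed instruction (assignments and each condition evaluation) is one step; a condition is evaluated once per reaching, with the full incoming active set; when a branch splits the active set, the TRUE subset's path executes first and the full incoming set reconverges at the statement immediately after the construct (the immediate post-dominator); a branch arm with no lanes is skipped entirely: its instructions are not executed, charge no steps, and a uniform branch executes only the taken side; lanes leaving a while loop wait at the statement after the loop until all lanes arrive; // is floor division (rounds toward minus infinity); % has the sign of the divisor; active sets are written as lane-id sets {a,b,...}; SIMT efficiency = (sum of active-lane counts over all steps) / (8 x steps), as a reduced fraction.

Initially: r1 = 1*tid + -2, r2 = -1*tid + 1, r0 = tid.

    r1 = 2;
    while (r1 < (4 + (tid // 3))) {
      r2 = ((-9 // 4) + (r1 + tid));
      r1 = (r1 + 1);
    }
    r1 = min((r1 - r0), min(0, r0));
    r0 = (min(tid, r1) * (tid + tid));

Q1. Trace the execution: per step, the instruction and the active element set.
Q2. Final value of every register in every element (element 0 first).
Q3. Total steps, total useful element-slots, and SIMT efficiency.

step 0: r1 <- 2                      {0,1,2,3,4,5,6,7}
step 1: eval (r1 < (4 + (tid // 3))) {0,1,2,3,4,5,6,7}
step 2: r2 <- ((-9 // 4) + (r1 + tid)) {0,1,2,3,4,5,6,7}
step 3: r1 <- (r1 + 1)               {0,1,2,3,4,5,6,7}
step 4: eval (r1 < (4 + (tid // 3))) {0,1,2,3,4,5,6,7}
step 5: r2 <- ((-9 // 4) + (r1 + tid)) {0,1,2,3,4,5,6,7}
step 6: r1 <- (r1 + 1)               {0,1,2,3,4,5,6,7}
step 7: eval (r1 < (4 + (tid // 3))) {0,1,2,3,4,5,6,7}
step 8: r2 <- ((-9 // 4) + (r1 + tid)) {3,4,5,6,7}
step 9: r1 <- (r1 + 1)               {3,4,5,6,7}
step 10: eval (r1 < (4 + (tid // 3))) {3,4,5,6,7}
step 11: r2 <- ((-9 // 4) + (r1 + tid)) {6,7}
step 12: r1 <- (r1 + 1)               {6,7}
step 13: eval (r1 < (4 + (tid // 3))) {6,7}
step 14: r1 <- min((r1 - r0), min(0, r0)) {0,1,2,3,4,5,6,7}
step 15: r0 <- (min(tid, r1) * (tid + tid)) {0,1,2,3,4,5,6,7}

Answer: 16 steps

r1: 0,0,0,0,0,0,0,-1
r2: 0,1,2,4,5,6,8,9
r0: 0,0,0,0,0,0,0,-14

steps = 16; useful = 101; efficiency = 101/128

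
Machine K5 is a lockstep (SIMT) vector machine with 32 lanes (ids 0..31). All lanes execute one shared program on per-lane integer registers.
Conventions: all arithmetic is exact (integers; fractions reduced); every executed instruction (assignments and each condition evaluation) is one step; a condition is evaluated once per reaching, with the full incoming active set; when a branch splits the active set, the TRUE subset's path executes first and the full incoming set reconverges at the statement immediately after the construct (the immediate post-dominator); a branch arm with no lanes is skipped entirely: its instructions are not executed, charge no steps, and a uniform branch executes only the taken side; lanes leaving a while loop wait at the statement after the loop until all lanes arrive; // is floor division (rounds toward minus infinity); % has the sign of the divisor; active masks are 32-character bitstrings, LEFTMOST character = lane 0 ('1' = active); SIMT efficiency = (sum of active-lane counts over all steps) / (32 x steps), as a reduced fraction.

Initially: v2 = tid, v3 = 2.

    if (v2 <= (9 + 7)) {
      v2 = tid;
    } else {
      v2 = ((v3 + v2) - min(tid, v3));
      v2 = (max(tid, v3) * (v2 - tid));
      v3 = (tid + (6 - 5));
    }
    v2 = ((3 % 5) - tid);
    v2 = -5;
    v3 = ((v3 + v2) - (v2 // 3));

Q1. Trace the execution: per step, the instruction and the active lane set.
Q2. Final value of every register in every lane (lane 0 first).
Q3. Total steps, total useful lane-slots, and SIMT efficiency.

step 0: eval (v2 <= (9 + 7))         11111111111111111111111111111111
step 1: v2 <- tid                    11111111111111111000000000000000
step 2: v2 <- ((v3 + v2) - min(tid, v3)) 00000000000000000111111111111111
step 3: v2 <- (max(tid, v3) * (v2 - tid)) 00000000000000000111111111111111
step 4: v3 <- (tid + (6 - 5))        00000000000000000111111111111111
step 5: v2 <- ((3 % 5) - tid)        11111111111111111111111111111111
step 6: v2 <- -5                     11111111111111111111111111111111
step 7: v3 <- ((v3 + v2) - (v2 // 3)) 11111111111111111111111111111111

Answer: 8 steps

v2: -5,-5,-5,-5,-5,-5,-5,-5,-5,-5,-5,-5,-5,-5,-5,-5,-5,-5,-5,-5,-5,-5,-5,-5,-5,-5,-5,-5,-5,-5,-5,-5
v3: -1,-1,-1,-1,-1,-1,-1,-1,-1,-1,-1,-1,-1,-1,-1,-1,-1,15,16,17,18,19,20,21,22,23,24,25,26,27,28,29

steps = 8; useful = 190; efficiency = 190/256 = 95/128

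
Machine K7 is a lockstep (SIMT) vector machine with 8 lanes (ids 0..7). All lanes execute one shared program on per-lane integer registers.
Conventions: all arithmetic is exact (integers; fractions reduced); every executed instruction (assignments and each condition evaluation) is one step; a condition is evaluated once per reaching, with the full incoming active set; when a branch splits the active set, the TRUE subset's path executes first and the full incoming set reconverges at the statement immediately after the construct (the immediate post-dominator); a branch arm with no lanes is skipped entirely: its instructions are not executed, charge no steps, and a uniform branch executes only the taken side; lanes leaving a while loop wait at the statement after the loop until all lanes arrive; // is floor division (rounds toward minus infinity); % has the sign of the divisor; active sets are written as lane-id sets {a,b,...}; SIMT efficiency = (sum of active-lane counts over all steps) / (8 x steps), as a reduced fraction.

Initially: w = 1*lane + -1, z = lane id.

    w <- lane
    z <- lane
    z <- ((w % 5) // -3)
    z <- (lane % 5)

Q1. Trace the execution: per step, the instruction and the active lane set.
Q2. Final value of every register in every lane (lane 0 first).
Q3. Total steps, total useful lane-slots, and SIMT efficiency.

step 0: w <- lane                    {0,1,2,3,4,5,6,7}
step 1: z <- lane                    {0,1,2,3,4,5,6,7}
step 2: z <- ((w % 5) // -3)         {0,1,2,3,4,5,6,7}
step 3: z <- (lane % 5)              {0,1,2,3,4,5,6,7}

Answer: 4 steps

w: 0,1,2,3,4,5,6,7
z: 0,1,2,3,4,0,1,2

steps = 4; useful = 32; efficiency = 32/32 = 1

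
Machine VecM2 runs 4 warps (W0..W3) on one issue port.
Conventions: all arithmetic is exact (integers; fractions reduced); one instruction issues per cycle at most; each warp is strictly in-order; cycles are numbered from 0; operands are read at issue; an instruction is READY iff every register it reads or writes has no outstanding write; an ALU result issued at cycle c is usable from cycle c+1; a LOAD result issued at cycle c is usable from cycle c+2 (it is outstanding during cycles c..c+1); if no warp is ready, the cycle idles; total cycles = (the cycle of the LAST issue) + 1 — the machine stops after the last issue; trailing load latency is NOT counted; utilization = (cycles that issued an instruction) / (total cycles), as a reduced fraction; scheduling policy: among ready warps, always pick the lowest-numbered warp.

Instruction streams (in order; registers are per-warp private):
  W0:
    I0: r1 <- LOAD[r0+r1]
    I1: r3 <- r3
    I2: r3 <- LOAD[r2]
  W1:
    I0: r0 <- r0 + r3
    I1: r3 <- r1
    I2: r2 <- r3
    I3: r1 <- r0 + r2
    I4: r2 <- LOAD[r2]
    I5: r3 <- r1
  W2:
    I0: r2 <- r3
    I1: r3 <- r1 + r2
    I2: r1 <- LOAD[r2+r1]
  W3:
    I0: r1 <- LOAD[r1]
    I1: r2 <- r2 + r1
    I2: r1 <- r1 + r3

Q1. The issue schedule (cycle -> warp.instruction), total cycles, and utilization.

cycle 0: W0.I0
cycle 1: W0.I1
cycle 2: W0.I2
cycle 3: W1.I0
cycle 4: W1.I1
cycle 5: W1.I2
cycle 6: W1.I3
cycle 7: W1.I4
cycle 8: W1.I5
cycle 9: W2.I0
cycle 10: W2.I1
cycle 11: W2.I2
cycle 12: W3.I0
cycle 13: idle
cycle 14: W3.I1
cycle 15: W3.I2

Answer: 16 cycles, utilization 15/16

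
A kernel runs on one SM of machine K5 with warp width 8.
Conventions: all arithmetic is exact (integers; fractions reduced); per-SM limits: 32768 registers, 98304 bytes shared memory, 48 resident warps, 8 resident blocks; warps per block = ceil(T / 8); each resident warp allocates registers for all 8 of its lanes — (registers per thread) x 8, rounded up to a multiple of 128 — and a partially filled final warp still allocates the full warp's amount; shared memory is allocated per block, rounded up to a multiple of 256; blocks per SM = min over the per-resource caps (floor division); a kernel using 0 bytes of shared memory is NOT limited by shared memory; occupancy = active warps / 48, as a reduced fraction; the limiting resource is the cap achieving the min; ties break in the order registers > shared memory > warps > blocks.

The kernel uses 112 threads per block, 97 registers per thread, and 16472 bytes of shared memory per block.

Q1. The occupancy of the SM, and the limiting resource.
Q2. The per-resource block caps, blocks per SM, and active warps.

Answer: occupancy 7/12, limited by registers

registers: 2 blocks
shared memory: 5 blocks
warps: 3 blocks
blocks: 8 blocks

Answer: 2 blocks, 28 active warps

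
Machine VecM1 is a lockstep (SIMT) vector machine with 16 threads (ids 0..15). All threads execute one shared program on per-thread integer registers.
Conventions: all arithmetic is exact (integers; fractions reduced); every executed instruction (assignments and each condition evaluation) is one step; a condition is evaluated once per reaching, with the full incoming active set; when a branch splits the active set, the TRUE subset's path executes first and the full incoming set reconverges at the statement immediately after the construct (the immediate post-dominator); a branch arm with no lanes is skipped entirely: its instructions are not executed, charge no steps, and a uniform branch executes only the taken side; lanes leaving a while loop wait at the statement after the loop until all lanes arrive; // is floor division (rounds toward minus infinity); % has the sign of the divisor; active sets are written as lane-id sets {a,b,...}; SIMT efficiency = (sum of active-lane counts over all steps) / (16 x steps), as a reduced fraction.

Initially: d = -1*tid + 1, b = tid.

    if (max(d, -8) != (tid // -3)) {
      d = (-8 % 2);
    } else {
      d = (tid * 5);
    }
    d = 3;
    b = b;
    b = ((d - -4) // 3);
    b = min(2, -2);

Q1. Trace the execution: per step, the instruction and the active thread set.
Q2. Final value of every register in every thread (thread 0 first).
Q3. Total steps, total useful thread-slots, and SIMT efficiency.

step 0: eval (max(d, -8) != (tid // -3)) {0,1,2,3,4,5,6,7,8,9,10,11,12,13,14,15}
step 1: d <- (-8 % 2)                {0,1,3,4,5,6,7,8,9,10,11,12,13,14,15}
step 2: d <- (tid * 5)               {2}
step 3: d <- 3                       {0,1,2,3,4,5,6,7,8,9,10,11,12,13,14,15}
step 4: b <- b                       {0,1,2,3,4,5,6,7,8,9,10,11,12,13,14,15}
step 5: b <- ((d - -4) // 3)         {0,1,2,3,4,5,6,7,8,9,10,11,12,13,14,15}
step 6: b <- min(2, -2)              {0,1,2,3,4,5,6,7,8,9,10,11,12,13,14,15}

Answer: 7 steps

d: 3,3,3,3,3,3,3,3,3,3,3,3,3,3,3,3
b: -2,-2,-2,-2,-2,-2,-2,-2,-2,-2,-2,-2,-2,-2,-2,-2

steps = 7; useful = 96; efficiency = 96/112 = 6/7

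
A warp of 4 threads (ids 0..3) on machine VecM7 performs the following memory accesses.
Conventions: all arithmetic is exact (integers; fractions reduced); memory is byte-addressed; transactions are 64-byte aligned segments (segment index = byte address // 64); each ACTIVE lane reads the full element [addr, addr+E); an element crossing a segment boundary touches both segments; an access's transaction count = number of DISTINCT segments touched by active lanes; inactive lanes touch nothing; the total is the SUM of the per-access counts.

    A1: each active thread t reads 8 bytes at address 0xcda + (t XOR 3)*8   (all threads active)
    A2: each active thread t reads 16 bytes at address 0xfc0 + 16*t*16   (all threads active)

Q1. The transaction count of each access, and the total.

A1: 1 transaction
A2: 4 transactions

Answer: 1,4; total 5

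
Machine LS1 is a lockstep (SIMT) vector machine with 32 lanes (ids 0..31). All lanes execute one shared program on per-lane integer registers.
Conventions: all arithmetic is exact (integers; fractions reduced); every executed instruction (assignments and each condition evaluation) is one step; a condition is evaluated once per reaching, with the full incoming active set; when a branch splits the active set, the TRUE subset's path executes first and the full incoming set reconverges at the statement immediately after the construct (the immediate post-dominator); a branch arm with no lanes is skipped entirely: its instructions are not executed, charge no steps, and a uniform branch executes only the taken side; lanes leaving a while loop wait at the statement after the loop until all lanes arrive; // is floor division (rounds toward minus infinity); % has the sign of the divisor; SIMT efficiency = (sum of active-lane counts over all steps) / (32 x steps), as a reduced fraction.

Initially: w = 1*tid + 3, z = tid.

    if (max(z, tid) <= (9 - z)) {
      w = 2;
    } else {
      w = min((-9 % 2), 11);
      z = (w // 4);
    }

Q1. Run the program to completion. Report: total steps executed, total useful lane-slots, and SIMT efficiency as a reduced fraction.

Answer: 4 steps, 91 useful, 91/128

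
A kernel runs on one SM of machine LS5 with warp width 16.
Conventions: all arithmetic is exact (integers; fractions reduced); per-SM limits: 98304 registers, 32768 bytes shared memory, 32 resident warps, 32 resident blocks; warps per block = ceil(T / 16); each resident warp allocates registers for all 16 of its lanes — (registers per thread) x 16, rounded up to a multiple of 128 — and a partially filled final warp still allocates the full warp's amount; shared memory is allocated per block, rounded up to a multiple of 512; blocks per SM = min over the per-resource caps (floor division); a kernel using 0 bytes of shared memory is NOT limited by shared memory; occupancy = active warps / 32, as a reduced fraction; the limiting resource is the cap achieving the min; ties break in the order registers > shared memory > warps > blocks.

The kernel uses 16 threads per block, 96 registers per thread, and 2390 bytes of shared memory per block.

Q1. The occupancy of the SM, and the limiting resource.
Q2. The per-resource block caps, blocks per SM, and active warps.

Answer: occupancy 3/8, limited by shared memory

registers: 64 blocks
shared memory: 12 blocks
warps: 32 blocks
blocks: 32 blocks

Answer: 12 blocks, 12 active warps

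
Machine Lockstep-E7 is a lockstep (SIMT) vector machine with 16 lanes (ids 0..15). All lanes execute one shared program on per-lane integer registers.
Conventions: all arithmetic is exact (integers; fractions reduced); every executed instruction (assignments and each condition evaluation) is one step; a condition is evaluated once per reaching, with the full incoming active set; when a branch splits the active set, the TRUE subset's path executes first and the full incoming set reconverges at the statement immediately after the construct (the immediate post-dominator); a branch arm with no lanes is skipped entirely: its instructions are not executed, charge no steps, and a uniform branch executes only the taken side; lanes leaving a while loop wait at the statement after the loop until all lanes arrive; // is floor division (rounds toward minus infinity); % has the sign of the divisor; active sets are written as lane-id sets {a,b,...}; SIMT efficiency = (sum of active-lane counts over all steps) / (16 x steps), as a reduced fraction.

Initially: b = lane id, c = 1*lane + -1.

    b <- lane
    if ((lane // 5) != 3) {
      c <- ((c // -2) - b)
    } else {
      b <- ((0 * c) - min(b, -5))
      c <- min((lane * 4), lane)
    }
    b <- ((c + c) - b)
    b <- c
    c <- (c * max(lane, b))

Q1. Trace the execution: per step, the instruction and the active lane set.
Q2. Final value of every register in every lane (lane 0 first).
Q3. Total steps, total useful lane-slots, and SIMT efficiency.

step 0: b <- lane                    {0,1,2,3,4,5,6,7,8,9,10,11,12,13,14,15}
step 1: eval ((lane // 5) != 3)      {0,1,2,3,4,5,6,7,8,9,10,11,12,13,14,15}
step 2: c <- ((c // -2) - b)         {0,1,2,3,4,5,6,7,8,9,10,11,12,13,14}
step 3: b <- ((0 * c) - min(b, -5))  {15}
step 4: c <- min((lane * 4), lane)   {15}
step 5: b <- ((c + c) - b)           {0,1,2,3,4,5,6,7,8,9,10,11,12,13,14,15}
step 6: b <- c                       {0,1,2,3,4,5,6,7,8,9,10,11,12,13,14,15}
step 7: c <- (c * max(lane, b))      {0,1,2,3,4,5,6,7,8,9,10,11,12,13,14,15}

Answer: 8 steps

b: 0,-1,-3,-4,-6,-7,-9,-10,-12,-13,-15,-16,-18,-19,-21,15
c: 0,-1,-6,-12,-24,-35,-54,-70,-96,-117,-150,-176,-216,-247,-294,225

steps = 8; useful = 97; efficiency = 97/128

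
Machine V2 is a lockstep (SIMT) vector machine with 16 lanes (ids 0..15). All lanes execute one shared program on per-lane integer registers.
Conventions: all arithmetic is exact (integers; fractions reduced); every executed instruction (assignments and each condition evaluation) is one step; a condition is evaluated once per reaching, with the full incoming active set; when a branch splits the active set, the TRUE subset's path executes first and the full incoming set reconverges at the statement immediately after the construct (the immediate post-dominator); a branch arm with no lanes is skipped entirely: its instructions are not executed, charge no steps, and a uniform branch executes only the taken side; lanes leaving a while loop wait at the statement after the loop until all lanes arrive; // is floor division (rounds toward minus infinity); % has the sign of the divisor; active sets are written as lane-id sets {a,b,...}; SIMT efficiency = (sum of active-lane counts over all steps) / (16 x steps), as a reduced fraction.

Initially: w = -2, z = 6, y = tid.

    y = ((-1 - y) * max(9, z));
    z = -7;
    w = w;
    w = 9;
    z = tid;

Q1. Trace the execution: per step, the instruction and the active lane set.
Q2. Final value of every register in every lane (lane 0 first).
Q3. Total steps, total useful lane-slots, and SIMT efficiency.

step 0: y <- ((-1 - y) * max(9, z))  {0,1,2,3,4,5,6,7,8,9,10,11,12,13,14,15}
step 1: z <- -7                      {0,1,2,3,4,5,6,7,8,9,10,11,12,13,14,15}
step 2: w <- w                       {0,1,2,3,4,5,6,7,8,9,10,11,12,13,14,15}
step 3: w <- 9                       {0,1,2,3,4,5,6,7,8,9,10,11,12,13,14,15}
step 4: z <- tid                     {0,1,2,3,4,5,6,7,8,9,10,11,12,13,14,15}

Answer: 5 steps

w: 9,9,9,9,9,9,9,9,9,9,9,9,9,9,9,9
z: 0,1,2,3,4,5,6,7,8,9,10,11,12,13,14,15
y: -9,-18,-27,-36,-45,-54,-63,-72,-81,-90,-99,-108,-117,-126,-135,-144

steps = 5; useful = 80; efficiency = 80/80 = 1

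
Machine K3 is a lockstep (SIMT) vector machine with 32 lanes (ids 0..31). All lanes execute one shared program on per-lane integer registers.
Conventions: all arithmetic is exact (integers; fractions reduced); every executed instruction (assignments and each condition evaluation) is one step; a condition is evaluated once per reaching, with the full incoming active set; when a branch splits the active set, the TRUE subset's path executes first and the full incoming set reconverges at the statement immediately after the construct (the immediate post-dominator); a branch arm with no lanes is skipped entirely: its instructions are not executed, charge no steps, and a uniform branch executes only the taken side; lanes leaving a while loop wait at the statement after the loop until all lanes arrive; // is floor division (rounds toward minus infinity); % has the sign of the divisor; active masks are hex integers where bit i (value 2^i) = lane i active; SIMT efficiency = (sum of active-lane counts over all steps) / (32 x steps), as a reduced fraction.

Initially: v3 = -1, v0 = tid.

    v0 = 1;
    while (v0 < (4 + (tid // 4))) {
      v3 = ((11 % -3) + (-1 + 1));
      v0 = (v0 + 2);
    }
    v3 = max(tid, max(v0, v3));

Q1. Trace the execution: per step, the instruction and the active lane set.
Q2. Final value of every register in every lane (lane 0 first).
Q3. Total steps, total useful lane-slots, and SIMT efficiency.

step 0: v0 <- 1                      0xffffffff
step 1: eval (v0 < (4 + (tid // 4))) 0xffffffff
step 2: v3 <- ((11 % -3) + (-1 + 1)) 0xffffffff
step 3: v0 <- (v0 + 2)               0xffffffff
step 4: eval (v0 < (4 + (tid // 4))) 0xffffffff
step 5: v3 <- ((11 % -3) + (-1 + 1)) 0xffffffff
step 6: v0 <- (v0 + 2)               0xffffffff
step 7: eval (v0 < (4 + (tid // 4))) 0xffffffff
step 8: v3 <- ((11 % -3) + (-1 + 1)) 0xffffff00
step 9: v0 <- (v0 + 2)               0xffffff00
step 10: eval (v0 < (4 + (tid // 4))) 0xffffff00
step 11: v3 <- ((11 % -3) + (-1 + 1)) 0xffff0000
step 12: v0 <- (v0 + 2)               0xffff0000
step 13: eval (v0 < (4 + (tid // 4))) 0xffff0000
step 14: v3 <- ((11 % -3) + (-1 + 1)) 0xff000000
step 15: v0 <- (v0 + 2)               0xff000000
step 16: eval (v0 < (4 + (tid // 4))) 0xff000000
step 17: v3 <- max(tid, max(v0, v3))  0xffffffff

Answer: 18 steps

v3: 5,5,5,5,5,5,6,7,8,9,10,11,12,13,14,15,16,17,18,19,20,21,22,23,24,25,26,27,28,29,30,31
v0: 5,5,5,5,5,5,5,5,7,7,7,7,7,7,7,7,9,9,9,9,9,9,9,9,11,11,11,11,11,11,11,11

steps = 18; useful = 432; efficiency = 432/576 = 3/4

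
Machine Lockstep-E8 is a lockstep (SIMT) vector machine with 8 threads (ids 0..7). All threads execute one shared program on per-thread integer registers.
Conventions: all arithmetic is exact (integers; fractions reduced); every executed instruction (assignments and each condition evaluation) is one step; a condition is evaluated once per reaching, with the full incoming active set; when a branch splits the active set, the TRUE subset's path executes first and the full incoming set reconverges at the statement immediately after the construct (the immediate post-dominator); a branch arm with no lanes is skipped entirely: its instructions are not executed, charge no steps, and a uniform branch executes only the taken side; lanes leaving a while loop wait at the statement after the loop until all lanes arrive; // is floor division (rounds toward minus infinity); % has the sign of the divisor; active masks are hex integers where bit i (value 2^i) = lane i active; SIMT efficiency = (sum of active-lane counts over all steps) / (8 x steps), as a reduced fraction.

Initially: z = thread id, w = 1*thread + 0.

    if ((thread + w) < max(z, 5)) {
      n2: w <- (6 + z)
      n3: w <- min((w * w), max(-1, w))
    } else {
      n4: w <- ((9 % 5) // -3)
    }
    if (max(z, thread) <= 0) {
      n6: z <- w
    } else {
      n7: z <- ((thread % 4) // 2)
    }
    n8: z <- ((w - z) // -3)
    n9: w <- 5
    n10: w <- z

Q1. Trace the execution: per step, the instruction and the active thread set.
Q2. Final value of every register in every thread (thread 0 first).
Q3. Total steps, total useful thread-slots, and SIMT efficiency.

step 0: eval ((thread + w) < max(z, 5)) 0xff
step 1: w <- (6 + z)                 0x07
step 2: w <- min((w * w), max(-1, w)) 0x07
step 3: w <- ((9 % 5) // -3)         0xf8
step 4: eval (max(z, thread) <= 0)   0xff
step 5: z <- w                       0x01
step 6: z <- ((thread % 4) // 2)     0xfe
step 7: z <- ((w - z) // -3)         0xff
step 8: w <- 5                       0xff
step 9: w <- z                       0xff

Answer: 10 steps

z: 0,-3,-3,1,0,0,1,1
w: 0,-3,-3,1,0,0,1,1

steps = 10; useful = 59; efficiency = 59/80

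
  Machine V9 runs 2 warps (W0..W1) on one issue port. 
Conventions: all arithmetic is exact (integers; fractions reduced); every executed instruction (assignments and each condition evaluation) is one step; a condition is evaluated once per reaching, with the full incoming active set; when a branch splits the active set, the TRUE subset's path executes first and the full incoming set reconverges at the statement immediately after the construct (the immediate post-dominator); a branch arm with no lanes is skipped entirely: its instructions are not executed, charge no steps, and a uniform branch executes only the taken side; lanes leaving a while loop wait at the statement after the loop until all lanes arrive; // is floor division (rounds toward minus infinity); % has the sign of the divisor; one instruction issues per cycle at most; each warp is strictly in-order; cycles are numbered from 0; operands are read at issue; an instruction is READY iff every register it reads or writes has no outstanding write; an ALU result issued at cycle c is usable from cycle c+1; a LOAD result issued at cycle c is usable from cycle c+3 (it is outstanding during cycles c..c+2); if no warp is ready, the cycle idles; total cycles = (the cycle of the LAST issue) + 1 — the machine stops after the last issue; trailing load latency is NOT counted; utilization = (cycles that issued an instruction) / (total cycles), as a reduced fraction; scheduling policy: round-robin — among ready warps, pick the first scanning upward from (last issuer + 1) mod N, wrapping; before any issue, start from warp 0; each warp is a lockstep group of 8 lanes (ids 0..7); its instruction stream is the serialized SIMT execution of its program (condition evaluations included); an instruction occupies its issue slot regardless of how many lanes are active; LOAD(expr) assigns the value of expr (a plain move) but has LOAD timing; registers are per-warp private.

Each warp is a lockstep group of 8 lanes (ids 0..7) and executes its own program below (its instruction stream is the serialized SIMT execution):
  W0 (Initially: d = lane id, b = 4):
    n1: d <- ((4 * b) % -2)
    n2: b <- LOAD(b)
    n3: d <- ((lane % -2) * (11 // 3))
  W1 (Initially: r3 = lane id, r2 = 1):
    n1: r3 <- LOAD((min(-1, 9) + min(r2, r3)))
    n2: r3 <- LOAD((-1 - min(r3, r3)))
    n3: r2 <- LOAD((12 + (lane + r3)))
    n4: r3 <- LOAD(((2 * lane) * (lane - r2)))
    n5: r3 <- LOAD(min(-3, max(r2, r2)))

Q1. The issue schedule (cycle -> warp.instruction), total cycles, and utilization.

cycle 0: W0.I0
cycle 1: W1.I0
cycle 2: W0.I1
cycle 3: W0.I2
cycle 4: W1.I1
cycle 5: idle
cycle 6: idle
cycle 7: W1.I2
cycle 8: idle
cycle 9: idle
cycle 10: W1.I3
cycle 11: idle
cycle 12: idle
cycle 13: W1.I4

Answer: 14 cycles, utilization 4/7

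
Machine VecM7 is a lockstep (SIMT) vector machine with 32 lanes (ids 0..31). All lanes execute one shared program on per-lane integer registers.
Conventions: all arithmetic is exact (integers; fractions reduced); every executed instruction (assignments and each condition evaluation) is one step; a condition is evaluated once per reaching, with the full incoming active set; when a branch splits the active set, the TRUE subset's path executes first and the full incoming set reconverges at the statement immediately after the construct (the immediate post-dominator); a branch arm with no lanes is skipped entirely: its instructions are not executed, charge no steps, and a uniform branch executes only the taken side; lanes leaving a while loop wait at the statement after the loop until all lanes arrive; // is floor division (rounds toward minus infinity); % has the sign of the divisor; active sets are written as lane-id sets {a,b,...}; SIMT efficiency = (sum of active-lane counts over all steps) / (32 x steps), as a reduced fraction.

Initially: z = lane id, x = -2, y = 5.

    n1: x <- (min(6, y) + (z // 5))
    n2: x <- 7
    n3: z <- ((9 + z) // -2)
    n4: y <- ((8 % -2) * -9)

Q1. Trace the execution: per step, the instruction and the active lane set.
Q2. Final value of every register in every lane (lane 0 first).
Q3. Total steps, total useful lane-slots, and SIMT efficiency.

step 0: x <- (min(6, y) + (z // 5))  {0,1,2,3,4,5,6,7,8,9,10,11,12,13,14,15,16,17,18,19,20,21,22,23,24,25,26,27,28,29,30,31}
step 1: x <- 7                       {0,1,2,3,4,5,6,7,8,9,10,11,12,13,14,15,16,17,18,19,20,21,22,23,24,25,26,27,28,29,30,31}
step 2: z <- ((9 + z) // -2)         {0,1,2,3,4,5,6,7,8,9,10,11,12,13,14,15,16,17,18,19,20,21,22,23,24,25,26,27,28,29,30,31}
step 3: y <- ((8 % -2) * -9)         {0,1,2,3,4,5,6,7,8,9,10,11,12,13,14,15,16,17,18,19,20,21,22,23,24,25,26,27,28,29,30,31}

Answer: 4 steps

z: -5,-5,-6,-6,-7,-7,-8,-8,-9,-9,-10,-10,-11,-11,-12,-12,-13,-13,-14,-14,-15,-15,-16,-16,-17,-17,-18,-18,-19,-19,-20,-20
x: 7,7,7,7,7,7,7,7,7,7,7,7,7,7,7,7,7,7,7,7,7,7,7,7,7,7,7,7,7,7,7,7
y: 0,0,0,0,0,0,0,0,0,0,0,0,0,0,0,0,0,0,0,0,0,0,0,0,0,0,0,0,0,0,0,0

steps = 4; useful = 128; efficiency = 128/128 = 1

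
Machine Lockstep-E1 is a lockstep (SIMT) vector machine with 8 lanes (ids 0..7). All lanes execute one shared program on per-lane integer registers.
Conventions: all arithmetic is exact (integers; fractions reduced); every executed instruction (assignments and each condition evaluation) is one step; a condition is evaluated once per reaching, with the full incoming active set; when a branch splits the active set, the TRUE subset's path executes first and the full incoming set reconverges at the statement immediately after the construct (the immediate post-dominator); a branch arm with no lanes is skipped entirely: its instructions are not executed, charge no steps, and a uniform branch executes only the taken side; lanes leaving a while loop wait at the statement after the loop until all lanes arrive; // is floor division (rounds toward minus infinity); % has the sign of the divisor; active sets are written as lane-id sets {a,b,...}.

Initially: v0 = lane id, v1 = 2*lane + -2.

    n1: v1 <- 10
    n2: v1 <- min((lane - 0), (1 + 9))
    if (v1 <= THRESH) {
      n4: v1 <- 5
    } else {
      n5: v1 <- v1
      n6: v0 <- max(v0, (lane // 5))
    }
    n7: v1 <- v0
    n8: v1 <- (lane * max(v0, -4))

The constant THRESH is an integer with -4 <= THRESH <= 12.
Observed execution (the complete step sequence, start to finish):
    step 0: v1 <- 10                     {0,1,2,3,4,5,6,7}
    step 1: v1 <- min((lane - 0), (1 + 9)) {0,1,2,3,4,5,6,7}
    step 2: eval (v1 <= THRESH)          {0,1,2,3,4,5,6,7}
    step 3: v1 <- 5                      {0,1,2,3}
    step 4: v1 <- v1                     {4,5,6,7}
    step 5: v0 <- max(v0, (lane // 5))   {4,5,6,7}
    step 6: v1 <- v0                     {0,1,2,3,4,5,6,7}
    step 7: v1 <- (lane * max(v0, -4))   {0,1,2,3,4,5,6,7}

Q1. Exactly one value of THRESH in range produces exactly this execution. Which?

Answer: THRESH = 3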